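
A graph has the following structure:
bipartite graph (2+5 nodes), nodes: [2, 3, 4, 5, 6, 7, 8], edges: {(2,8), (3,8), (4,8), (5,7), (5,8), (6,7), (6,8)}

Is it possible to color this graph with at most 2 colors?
A valid 2-coloring: color 1: [7, 8]; color 2: [2, 3, 4, 5, 6].
(χ(G) = 2 ≤ 2.)

Yes, G is 2-colorable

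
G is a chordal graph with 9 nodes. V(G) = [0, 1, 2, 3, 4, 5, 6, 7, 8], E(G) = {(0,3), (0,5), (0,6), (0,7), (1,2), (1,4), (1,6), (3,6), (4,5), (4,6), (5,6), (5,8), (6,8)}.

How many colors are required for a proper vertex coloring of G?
Clique number ω(G) = 3 (lower bound: χ ≥ ω).
The clique on [1, 4, 6] has size 3, forcing χ ≥ 3, and the coloring below uses 3 colors, so χ(G) = 3.
A valid 3-coloring: color 1: [2, 6, 7]; color 2: [0, 4, 8]; color 3: [1, 3, 5].

χ(G) = 3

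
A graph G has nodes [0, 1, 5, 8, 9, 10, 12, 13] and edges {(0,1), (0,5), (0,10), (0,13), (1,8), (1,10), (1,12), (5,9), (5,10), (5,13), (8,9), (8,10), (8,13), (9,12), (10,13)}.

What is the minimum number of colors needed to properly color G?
Clique number ω(G) = 4 (lower bound: χ ≥ ω).
The clique on [0, 5, 10, 13] has size 4, forcing χ ≥ 4, and the coloring below uses 4 colors, so χ(G) = 4.
A valid 4-coloring: color 1: [9, 10]; color 2: [1, 5]; color 3: [0, 8, 12]; color 4: [13].

χ(G) = 4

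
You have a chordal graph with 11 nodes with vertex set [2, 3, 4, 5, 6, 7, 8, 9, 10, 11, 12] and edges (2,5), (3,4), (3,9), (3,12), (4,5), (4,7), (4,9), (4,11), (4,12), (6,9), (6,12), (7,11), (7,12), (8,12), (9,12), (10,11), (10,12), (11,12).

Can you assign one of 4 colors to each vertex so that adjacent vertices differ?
A valid 4-coloring: color 1: [5, 12]; color 2: [2, 4, 6, 8, 10]; color 3: [9, 11]; color 4: [3, 7].
(χ(G) = 4 ≤ 4.)

Yes, G is 4-colorable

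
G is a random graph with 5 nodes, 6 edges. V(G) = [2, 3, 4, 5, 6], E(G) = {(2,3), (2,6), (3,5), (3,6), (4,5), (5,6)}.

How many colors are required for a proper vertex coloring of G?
χ(G) = 3

Clique number ω(G) = 3 (lower bound: χ ≥ ω).
The clique on [2, 3, 6] has size 3, forcing χ ≥ 3, and the coloring below uses 3 colors, so χ(G) = 3.
A valid 3-coloring: color 1: [2, 5]; color 2: [4, 6]; color 3: [3].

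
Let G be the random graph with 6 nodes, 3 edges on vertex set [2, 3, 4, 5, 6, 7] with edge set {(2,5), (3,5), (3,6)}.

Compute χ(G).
Clique number ω(G) = 2 (lower bound: χ ≥ ω).
The graph is bipartite (no odd cycle), so 2 colors suffice: χ(G) = 2.
A valid 2-coloring: color 1: [2, 3, 4, 7]; color 2: [5, 6].

χ(G) = 2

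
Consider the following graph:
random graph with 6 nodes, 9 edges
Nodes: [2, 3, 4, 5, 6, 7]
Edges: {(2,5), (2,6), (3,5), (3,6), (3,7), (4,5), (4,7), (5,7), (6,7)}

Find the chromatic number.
Clique number ω(G) = 3 (lower bound: χ ≥ ω).
The clique on [3, 5, 7] has size 3, forcing χ ≥ 3, and the coloring below uses 3 colors, so χ(G) = 3.
A valid 3-coloring: color 1: [2, 7]; color 2: [5, 6]; color 3: [3, 4].

χ(G) = 3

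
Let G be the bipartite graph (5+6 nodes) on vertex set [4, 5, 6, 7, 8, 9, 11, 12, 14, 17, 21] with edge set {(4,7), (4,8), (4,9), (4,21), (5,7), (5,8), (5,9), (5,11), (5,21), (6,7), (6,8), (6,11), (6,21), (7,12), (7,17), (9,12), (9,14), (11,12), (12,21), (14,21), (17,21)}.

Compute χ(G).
Clique number ω(G) = 2 (lower bound: χ ≥ ω).
The graph is bipartite (no odd cycle), so 2 colors suffice: χ(G) = 2.
A valid 2-coloring: color 1: [7, 8, 9, 11, 21]; color 2: [4, 5, 6, 12, 14, 17].

χ(G) = 2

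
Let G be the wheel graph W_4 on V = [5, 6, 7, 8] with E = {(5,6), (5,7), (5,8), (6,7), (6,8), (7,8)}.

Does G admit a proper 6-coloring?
A valid 6-coloring: color 1: [6]; color 2: [7]; color 3: [5]; color 4: [8].
(χ(G) = 4 ≤ 6.)

Yes, G is 6-colorable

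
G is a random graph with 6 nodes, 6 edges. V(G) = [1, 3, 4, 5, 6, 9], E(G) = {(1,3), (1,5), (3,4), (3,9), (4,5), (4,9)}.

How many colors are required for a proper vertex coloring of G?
Clique number ω(G) = 3 (lower bound: χ ≥ ω).
The clique on [3, 4, 9] has size 3, forcing χ ≥ 3, and the coloring below uses 3 colors, so χ(G) = 3.
A valid 3-coloring: color 1: [1, 4, 6]; color 2: [3, 5]; color 3: [9].

χ(G) = 3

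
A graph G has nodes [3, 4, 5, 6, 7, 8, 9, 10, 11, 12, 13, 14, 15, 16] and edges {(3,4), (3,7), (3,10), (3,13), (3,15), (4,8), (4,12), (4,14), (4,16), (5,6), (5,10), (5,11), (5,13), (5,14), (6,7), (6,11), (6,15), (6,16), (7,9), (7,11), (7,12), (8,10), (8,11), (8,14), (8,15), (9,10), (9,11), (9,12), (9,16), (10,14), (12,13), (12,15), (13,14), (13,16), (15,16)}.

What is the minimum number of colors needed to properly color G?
χ(G) = 4

Clique number ω(G) = 3 (lower bound: χ ≥ ω).
Suppose a proper 3-coloring c exists. The clique [4, 8, 14] takes 3 distinct colors; by symmetry let c(4) = 1, c(8) = 2, c(14) = 3.
- Vertex 10: neighbors [8, 14] already have colors [2, 3] ⇒ c(10) = 1.
- Vertex 5: neighbors [10, 14] already have colors [1, 3] ⇒ c(5) = 2.
- Vertex 13: neighbors [5, 14] already have colors [2, 3] ⇒ c(13) = 1.
- Vertex 6: neighbors [5] already have colors [2]; try each remaining color.
- Case c(6) = 1:
  - Vertex 15: neighbors [6, 8] already have colors [1, 2] ⇒ c(15) = 3.
  - Vertex 11: neighbors [6, 5] already have colors [1, 2] ⇒ c(11) = 3.
  - Vertex 7: neighbors [6, 11] already have colors [1, 3] ⇒ c(7) = 2.
  - Vertex 9: neighbors [10, 7, 11] already have colors [1, 2, 3] — all 3 colors blocked. Contradiction.
- Case c(6) = 3:
  - Vertex 15: neighbors [8, 6] already have colors [2, 3] ⇒ c(15) = 1.
  - Vertex 11: neighbors [5, 6] already have colors [2, 3] ⇒ c(11) = 1.
  - Vertex 7: neighbors [11, 6] already have colors [1, 3] ⇒ c(7) = 2.
  - Vertex 9: neighbors [10, 7] already have colors [1, 2] ⇒ c(9) = 3.
  - Vertex 12: neighbors [4, 7, 9] already have colors [1, 2, 3] — all 3 colors blocked. Contradiction.
Every case ends in a contradiction, so G has no proper 3-coloring (χ ≥ 4).
The coloring below uses 4 colors, so χ(G) = 4.
A valid 4-coloring: color 1: [3, 6, 9, 14]; color 2: [4, 10, 11, 13, 15]; color 3: [5, 7, 8, 16]; color 4: [12].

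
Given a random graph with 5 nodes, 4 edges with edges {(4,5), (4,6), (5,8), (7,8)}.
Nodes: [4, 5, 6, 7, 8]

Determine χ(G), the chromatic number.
χ(G) = 2

Clique number ω(G) = 2 (lower bound: χ ≥ ω).
The graph is bipartite (no odd cycle), so 2 colors suffice: χ(G) = 2.
A valid 2-coloring: color 1: [4, 8]; color 2: [5, 6, 7].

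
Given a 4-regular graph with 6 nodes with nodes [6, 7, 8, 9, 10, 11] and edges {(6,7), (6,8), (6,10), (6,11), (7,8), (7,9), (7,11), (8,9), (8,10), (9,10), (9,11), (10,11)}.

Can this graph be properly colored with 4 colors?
A valid 4-coloring: color 1: [8, 11]; color 2: [7, 10]; color 3: [6, 9].
(χ(G) = 3 ≤ 4.)

Yes, G is 4-colorable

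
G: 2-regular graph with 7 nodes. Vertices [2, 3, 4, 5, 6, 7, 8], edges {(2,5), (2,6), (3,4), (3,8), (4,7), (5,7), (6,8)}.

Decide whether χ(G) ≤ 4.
A valid 4-coloring: color 1: [4, 5, 8]; color 2: [3, 6, 7]; color 3: [2].
(χ(G) = 3 ≤ 4.)

Yes, G is 4-colorable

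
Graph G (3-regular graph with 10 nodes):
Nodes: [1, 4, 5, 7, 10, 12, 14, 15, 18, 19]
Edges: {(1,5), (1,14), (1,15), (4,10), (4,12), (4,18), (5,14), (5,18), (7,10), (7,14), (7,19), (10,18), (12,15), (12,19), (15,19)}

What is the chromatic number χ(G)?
Clique number ω(G) = 3 (lower bound: χ ≥ ω).
The clique on [1, 5, 14] has size 3, forcing χ ≥ 3, and the coloring below uses 3 colors, so χ(G) = 3.
A valid 3-coloring: color 1: [1, 7, 12, 18]; color 2: [5, 10, 15]; color 3: [4, 14, 19].

χ(G) = 3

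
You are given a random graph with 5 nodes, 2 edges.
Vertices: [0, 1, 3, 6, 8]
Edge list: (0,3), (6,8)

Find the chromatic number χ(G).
χ(G) = 2

Clique number ω(G) = 2 (lower bound: χ ≥ ω).
The graph is bipartite (no odd cycle), so 2 colors suffice: χ(G) = 2.
A valid 2-coloring: color 1: [1, 3, 8]; color 2: [0, 6].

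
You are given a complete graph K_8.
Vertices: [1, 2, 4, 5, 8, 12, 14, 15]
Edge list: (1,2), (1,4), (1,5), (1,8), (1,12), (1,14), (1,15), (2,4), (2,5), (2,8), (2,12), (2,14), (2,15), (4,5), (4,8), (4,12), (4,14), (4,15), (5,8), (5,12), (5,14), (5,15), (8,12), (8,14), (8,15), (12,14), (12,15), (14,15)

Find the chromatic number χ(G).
Clique number ω(G) = 8 (lower bound: χ ≥ ω).
The clique on [1, 2, 4, 5, 8, 12, 14, 15] has size 8, forcing χ ≥ 8, and the coloring below uses 8 colors, so χ(G) = 8.
A valid 8-coloring: color 1: [15]; color 2: [4]; color 3: [8]; color 4: [1]; color 5: [12]; color 6: [14]; color 7: [5]; color 8: [2].

χ(G) = 8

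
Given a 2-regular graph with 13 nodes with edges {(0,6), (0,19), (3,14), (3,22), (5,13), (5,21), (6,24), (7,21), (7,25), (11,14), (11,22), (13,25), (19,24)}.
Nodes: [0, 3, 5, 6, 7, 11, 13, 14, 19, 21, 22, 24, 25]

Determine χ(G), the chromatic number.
Clique number ω(G) = 2 (lower bound: χ ≥ ω).
Odd cycle [25, 7, 21, 5, 13] needs 3 colors (χ ≥ 3).
The coloring below uses 3 colors, so χ(G) = 3.
A valid 3-coloring: color 1: [3, 5, 6, 7, 11, 19]; color 2: [0, 13, 14, 21, 22, 24]; color 3: [25].

χ(G) = 3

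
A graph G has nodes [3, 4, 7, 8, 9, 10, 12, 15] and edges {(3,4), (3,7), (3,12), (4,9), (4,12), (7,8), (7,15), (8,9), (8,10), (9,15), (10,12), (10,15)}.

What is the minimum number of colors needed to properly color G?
Clique number ω(G) = 3 (lower bound: χ ≥ ω).
The clique on [3, 4, 12] has size 3, forcing χ ≥ 3, and the coloring below uses 3 colors, so χ(G) = 3.
A valid 3-coloring: color 1: [3, 8, 15]; color 2: [4, 7, 10]; color 3: [9, 12].

χ(G) = 3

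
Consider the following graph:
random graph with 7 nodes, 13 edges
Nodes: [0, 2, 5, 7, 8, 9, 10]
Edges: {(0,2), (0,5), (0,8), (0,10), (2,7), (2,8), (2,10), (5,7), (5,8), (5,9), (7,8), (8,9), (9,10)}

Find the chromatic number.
Clique number ω(G) = 3 (lower bound: χ ≥ ω).
The clique on [0, 2, 8] has size 3, forcing χ ≥ 3, and the coloring below uses 3 colors, so χ(G) = 3.
A valid 3-coloring: color 1: [8, 10]; color 2: [2, 5]; color 3: [0, 7, 9].

χ(G) = 3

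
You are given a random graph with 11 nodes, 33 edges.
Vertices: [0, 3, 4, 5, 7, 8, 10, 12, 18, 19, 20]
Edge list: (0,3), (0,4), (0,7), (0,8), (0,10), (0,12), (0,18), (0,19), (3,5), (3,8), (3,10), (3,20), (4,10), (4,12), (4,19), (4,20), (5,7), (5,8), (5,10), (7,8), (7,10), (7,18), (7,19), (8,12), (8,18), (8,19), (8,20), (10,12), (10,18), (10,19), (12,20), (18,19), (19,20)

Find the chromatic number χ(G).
χ(G) = 5

Clique number ω(G) = 5 (lower bound: χ ≥ ω).
The clique on [0, 7, 8, 18, 19] has size 5, forcing χ ≥ 5, and the coloring below uses 5 colors, so χ(G) = 5.
A valid 5-coloring: color 1: [0, 5, 20]; color 2: [8, 10]; color 3: [3, 12, 19]; color 4: [4, 7]; color 5: [18].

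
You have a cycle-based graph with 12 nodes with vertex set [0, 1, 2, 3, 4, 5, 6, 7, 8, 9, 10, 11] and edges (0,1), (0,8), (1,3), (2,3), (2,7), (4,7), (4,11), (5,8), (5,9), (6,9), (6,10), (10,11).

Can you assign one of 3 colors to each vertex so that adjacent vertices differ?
Yes, G is 3-colorable

A valid 3-coloring: color 1: [0, 3, 5, 6, 7, 11]; color 2: [1, 2, 4, 8, 9, 10].
(χ(G) = 2 ≤ 3.)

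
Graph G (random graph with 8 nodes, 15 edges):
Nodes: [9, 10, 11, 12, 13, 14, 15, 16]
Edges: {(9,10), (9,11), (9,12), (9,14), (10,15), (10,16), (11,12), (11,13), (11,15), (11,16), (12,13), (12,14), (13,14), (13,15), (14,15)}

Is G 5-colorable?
A valid 5-coloring: color 1: [10, 11, 14]; color 2: [9, 13, 16]; color 3: [12, 15].
(χ(G) = 3 ≤ 5.)

Yes, G is 5-colorable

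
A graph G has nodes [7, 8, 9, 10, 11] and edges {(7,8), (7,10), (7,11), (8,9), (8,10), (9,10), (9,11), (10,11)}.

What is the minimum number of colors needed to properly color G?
χ(G) = 3

Clique number ω(G) = 3 (lower bound: χ ≥ ω).
The clique on [8, 9, 10] has size 3, forcing χ ≥ 3, and the coloring below uses 3 colors, so χ(G) = 3.
A valid 3-coloring: color 1: [10]; color 2: [8, 11]; color 3: [7, 9].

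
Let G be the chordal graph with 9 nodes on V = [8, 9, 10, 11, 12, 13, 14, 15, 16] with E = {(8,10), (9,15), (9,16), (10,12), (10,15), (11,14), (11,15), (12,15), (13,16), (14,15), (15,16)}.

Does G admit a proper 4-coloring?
A valid 4-coloring: color 1: [8, 13, 15]; color 2: [10, 11, 16]; color 3: [9, 12, 14].
(χ(G) = 3 ≤ 4.)

Yes, G is 4-colorable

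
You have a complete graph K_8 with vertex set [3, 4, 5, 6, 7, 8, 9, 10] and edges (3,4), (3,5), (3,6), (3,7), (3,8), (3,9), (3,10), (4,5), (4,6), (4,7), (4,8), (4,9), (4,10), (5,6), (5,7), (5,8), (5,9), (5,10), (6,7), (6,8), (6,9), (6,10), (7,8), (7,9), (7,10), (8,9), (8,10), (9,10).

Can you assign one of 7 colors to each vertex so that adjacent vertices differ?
The clique on vertices [3, 4, 5, 6, 7, 8, 9, 10] has size 8 > 7, so it alone needs 8 colors.

No, G is not 7-colorable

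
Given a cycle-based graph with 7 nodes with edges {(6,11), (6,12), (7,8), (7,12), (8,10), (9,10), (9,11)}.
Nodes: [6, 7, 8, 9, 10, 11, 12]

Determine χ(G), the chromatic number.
Clique number ω(G) = 2 (lower bound: χ ≥ ω).
Odd cycle [8, 10, 9, 11, 6, 12, 7] needs 3 colors (χ ≥ 3).
The coloring below uses 3 colors, so χ(G) = 3.
A valid 3-coloring: color 1: [8, 9, 12]; color 2: [7, 10, 11]; color 3: [6].

χ(G) = 3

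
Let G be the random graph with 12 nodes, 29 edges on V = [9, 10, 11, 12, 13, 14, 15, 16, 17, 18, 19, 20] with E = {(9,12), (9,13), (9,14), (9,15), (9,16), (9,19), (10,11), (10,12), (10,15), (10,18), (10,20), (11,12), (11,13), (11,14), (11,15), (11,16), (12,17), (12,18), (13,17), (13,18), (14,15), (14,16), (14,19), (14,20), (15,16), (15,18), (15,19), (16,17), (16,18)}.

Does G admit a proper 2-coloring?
No, G is not 2-colorable

The clique on vertices [9, 14, 15, 16] has size 4 > 2, so it alone needs 4 colors.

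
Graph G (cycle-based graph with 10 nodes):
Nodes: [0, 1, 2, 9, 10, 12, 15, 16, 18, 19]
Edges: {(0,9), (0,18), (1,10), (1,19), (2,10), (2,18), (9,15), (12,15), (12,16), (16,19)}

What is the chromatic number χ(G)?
Clique number ω(G) = 2 (lower bound: χ ≥ ω).
The graph is bipartite (no odd cycle), so 2 colors suffice: χ(G) = 2.
A valid 2-coloring: color 1: [9, 10, 12, 18, 19]; color 2: [0, 1, 2, 15, 16].

χ(G) = 2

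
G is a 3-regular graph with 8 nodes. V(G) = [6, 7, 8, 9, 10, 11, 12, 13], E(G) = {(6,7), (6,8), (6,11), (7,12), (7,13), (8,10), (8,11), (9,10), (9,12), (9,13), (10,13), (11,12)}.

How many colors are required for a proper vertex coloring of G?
Clique number ω(G) = 3 (lower bound: χ ≥ ω).
The clique on [6, 8, 11] has size 3, forcing χ ≥ 3, and the coloring below uses 3 colors, so χ(G) = 3.
A valid 3-coloring: color 1: [8, 12, 13]; color 2: [7, 10, 11]; color 3: [6, 9].

χ(G) = 3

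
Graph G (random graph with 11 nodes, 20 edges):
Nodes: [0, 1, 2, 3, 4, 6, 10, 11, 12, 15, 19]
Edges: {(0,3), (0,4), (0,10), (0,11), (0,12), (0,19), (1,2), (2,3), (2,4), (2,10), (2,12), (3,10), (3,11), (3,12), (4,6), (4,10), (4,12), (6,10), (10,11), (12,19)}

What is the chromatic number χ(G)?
Clique number ω(G) = 4 (lower bound: χ ≥ ω).
The clique on [0, 3, 10, 11] has size 4, forcing χ ≥ 4, and the coloring below uses 4 colors, so χ(G) = 4.
A valid 4-coloring: color 1: [1, 10, 12, 15]; color 2: [0, 2, 6]; color 3: [4, 11, 19]; color 4: [3].

χ(G) = 4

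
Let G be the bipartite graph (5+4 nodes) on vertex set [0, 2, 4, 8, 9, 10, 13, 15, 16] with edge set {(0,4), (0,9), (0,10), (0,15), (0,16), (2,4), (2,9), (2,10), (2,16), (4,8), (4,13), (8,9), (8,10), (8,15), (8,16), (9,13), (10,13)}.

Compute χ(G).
Clique number ω(G) = 2 (lower bound: χ ≥ ω).
The graph is bipartite (no odd cycle), so 2 colors suffice: χ(G) = 2.
A valid 2-coloring: color 1: [0, 2, 8, 13]; color 2: [4, 9, 10, 15, 16].

χ(G) = 2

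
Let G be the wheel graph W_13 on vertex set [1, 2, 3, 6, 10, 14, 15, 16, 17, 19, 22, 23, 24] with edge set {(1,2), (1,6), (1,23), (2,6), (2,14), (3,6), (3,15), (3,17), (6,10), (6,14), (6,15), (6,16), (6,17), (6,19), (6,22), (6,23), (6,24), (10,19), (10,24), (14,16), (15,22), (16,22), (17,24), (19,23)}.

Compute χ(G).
χ(G) = 3

Clique number ω(G) = 3 (lower bound: χ ≥ ω).
The clique on [1, 2, 6] has size 3, forcing χ ≥ 3, and the coloring below uses 3 colors, so χ(G) = 3.
A valid 3-coloring: color 1: [6]; color 2: [2, 10, 15, 16, 17, 23]; color 3: [1, 3, 14, 19, 22, 24].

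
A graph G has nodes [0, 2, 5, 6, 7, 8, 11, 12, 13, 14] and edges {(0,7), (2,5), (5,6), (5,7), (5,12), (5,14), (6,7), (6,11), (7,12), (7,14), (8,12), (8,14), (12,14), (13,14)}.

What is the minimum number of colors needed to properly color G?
χ(G) = 4

Clique number ω(G) = 4 (lower bound: χ ≥ ω).
The clique on [5, 7, 12, 14] has size 4, forcing χ ≥ 4, and the coloring below uses 4 colors, so χ(G) = 4.
A valid 4-coloring: color 1: [0, 2, 6, 14]; color 2: [5, 8, 11, 13]; color 3: [7]; color 4: [12].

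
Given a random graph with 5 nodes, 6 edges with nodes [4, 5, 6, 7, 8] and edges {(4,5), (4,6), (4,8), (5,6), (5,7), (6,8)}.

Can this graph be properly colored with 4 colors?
Yes, G is 4-colorable

A valid 4-coloring: color 1: [5, 8]; color 2: [4, 7]; color 3: [6].
(χ(G) = 3 ≤ 4.)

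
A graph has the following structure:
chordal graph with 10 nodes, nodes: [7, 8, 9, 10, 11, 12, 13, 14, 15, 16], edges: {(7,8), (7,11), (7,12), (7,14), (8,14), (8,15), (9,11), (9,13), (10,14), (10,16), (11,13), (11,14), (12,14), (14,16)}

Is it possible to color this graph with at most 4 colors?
A valid 4-coloring: color 1: [13, 14, 15]; color 2: [8, 10, 11, 12]; color 3: [7, 9, 16].
(χ(G) = 3 ≤ 4.)

Yes, G is 4-colorable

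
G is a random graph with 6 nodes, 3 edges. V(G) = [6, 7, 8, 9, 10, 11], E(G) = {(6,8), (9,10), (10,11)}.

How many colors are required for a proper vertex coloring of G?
χ(G) = 2

Clique number ω(G) = 2 (lower bound: χ ≥ ω).
The graph is bipartite (no odd cycle), so 2 colors suffice: χ(G) = 2.
A valid 2-coloring: color 1: [6, 7, 10]; color 2: [8, 9, 11].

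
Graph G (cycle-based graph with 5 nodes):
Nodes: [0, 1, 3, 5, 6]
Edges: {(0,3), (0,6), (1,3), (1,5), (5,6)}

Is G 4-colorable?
Yes, G is 4-colorable

A valid 4-coloring: color 1: [0, 1]; color 2: [3, 6]; color 3: [5].
(χ(G) = 3 ≤ 4.)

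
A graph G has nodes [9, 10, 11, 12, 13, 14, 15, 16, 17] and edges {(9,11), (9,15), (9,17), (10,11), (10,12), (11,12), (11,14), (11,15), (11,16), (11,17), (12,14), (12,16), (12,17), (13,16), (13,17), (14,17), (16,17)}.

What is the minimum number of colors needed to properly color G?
χ(G) = 4

Clique number ω(G) = 4 (lower bound: χ ≥ ω).
The clique on [11, 12, 16, 17] has size 4, forcing χ ≥ 4, and the coloring below uses 4 colors, so χ(G) = 4.
A valid 4-coloring: color 1: [11, 13]; color 2: [10, 15, 17]; color 3: [9, 12]; color 4: [14, 16].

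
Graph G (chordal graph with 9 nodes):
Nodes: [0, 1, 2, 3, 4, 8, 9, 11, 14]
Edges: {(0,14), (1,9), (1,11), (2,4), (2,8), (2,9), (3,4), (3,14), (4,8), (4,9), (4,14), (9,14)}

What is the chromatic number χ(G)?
χ(G) = 3

Clique number ω(G) = 3 (lower bound: χ ≥ ω).
The clique on [2, 4, 8] has size 3, forcing χ ≥ 3, and the coloring below uses 3 colors, so χ(G) = 3.
A valid 3-coloring: color 1: [0, 1, 4]; color 2: [3, 8, 9, 11]; color 3: [2, 14].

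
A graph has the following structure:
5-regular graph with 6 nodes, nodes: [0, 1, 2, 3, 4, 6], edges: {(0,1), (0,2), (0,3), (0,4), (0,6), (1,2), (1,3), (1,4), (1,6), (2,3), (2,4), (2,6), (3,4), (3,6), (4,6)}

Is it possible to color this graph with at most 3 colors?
No, G is not 3-colorable

The clique on vertices [0, 1, 2, 3, 4, 6] has size 6 > 3, so it alone needs 6 colors.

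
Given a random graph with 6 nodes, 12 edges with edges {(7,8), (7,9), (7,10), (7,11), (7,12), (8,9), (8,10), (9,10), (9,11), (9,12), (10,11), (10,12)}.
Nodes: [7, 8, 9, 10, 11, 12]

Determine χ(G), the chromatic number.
χ(G) = 4

Clique number ω(G) = 4 (lower bound: χ ≥ ω).
The clique on [7, 8, 9, 10] has size 4, forcing χ ≥ 4, and the coloring below uses 4 colors, so χ(G) = 4.
A valid 4-coloring: color 1: [7]; color 2: [9]; color 3: [10]; color 4: [8, 11, 12].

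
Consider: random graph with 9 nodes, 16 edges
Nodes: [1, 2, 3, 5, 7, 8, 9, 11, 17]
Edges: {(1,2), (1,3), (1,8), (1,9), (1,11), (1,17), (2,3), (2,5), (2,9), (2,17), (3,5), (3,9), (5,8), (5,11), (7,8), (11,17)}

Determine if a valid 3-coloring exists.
The clique on vertices [1, 2, 3, 9] has size 4 > 3, so it alone needs 4 colors.

No, G is not 3-colorable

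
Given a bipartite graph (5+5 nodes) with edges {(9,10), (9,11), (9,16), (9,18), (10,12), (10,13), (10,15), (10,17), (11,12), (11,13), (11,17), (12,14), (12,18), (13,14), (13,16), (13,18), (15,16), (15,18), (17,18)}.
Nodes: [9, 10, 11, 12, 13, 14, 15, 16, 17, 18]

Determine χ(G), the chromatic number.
χ(G) = 2

Clique number ω(G) = 2 (lower bound: χ ≥ ω).
The graph is bipartite (no odd cycle), so 2 colors suffice: χ(G) = 2.
A valid 2-coloring: color 1: [9, 12, 13, 15, 17]; color 2: [10, 11, 14, 16, 18].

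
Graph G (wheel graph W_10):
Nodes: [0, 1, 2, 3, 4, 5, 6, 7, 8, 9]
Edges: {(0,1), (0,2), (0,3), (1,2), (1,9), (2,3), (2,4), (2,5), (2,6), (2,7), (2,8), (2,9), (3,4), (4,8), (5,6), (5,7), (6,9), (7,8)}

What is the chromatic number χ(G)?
χ(G) = 4

Clique number ω(G) = 3 (lower bound: χ ≥ ω).
Odd cycle [1, 9, 6, 5, 7, 8, 4, 3, 0] needs 3 colors (χ ≥ 3).
Vertex 2 is adjacent to every vertex of [0, 1, 3, 4, 5, 6, 7, 8, 9], which already need 3 colors among themselves, so 2 needs a new color (χ ≥ 4).
The coloring below uses 4 colors, so χ(G) = 4.
A valid 4-coloring: color 1: [2]; color 2: [1, 3, 6, 7]; color 3: [0, 5, 8, 9]; color 4: [4].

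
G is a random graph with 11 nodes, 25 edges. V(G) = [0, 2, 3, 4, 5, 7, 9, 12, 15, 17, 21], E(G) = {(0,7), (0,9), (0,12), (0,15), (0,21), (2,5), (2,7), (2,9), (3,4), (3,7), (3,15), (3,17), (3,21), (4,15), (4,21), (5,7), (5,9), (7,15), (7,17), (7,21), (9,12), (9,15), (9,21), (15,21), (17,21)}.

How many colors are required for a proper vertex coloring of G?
χ(G) = 4

Clique number ω(G) = 4 (lower bound: χ ≥ ω).
The clique on [0, 9, 15, 21] has size 4, forcing χ ≥ 4, and the coloring below uses 4 colors, so χ(G) = 4.
A valid 4-coloring: color 1: [2, 12, 21]; color 2: [4, 7, 9]; color 3: [5, 15, 17]; color 4: [0, 3].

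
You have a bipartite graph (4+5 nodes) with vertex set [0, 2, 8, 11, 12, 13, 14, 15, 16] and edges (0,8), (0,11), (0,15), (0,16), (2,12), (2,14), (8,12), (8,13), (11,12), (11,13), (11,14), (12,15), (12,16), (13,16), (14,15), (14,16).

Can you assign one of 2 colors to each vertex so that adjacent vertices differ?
A valid 2-coloring: color 1: [0, 12, 13, 14]; color 2: [2, 8, 11, 15, 16].
(χ(G) = 2 ≤ 2.)

Yes, G is 2-colorable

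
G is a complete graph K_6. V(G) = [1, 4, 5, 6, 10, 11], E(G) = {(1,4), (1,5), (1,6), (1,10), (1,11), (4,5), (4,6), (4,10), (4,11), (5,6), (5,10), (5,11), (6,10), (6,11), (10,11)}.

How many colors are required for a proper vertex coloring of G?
Clique number ω(G) = 6 (lower bound: χ ≥ ω).
The clique on [1, 4, 5, 6, 10, 11] has size 6, forcing χ ≥ 6, and the coloring below uses 6 colors, so χ(G) = 6.
A valid 6-coloring: color 1: [11]; color 2: [4]; color 3: [1]; color 4: [10]; color 5: [5]; color 6: [6].

χ(G) = 6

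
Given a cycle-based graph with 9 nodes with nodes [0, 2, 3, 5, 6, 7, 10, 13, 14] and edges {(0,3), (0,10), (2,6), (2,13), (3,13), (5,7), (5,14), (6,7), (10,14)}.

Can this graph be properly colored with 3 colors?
A valid 3-coloring: color 1: [5, 6, 10, 13]; color 2: [0, 2, 7, 14]; color 3: [3].
(χ(G) = 3 ≤ 3.)

Yes, G is 3-colorable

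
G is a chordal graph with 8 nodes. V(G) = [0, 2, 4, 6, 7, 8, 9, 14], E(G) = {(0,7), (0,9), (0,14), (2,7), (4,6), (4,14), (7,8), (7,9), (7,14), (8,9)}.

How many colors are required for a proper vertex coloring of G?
χ(G) = 3

Clique number ω(G) = 3 (lower bound: χ ≥ ω).
The clique on [0, 7, 9] has size 3, forcing χ ≥ 3, and the coloring below uses 3 colors, so χ(G) = 3.
A valid 3-coloring: color 1: [4, 7]; color 2: [2, 6, 9, 14]; color 3: [0, 8].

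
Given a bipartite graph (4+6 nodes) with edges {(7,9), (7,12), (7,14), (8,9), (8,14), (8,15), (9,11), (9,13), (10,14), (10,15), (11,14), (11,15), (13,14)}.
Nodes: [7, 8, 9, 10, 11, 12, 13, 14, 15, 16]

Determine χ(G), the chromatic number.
Clique number ω(G) = 2 (lower bound: χ ≥ ω).
The graph is bipartite (no odd cycle), so 2 colors suffice: χ(G) = 2.
A valid 2-coloring: color 1: [9, 12, 14, 15, 16]; color 2: [7, 8, 10, 11, 13].

χ(G) = 2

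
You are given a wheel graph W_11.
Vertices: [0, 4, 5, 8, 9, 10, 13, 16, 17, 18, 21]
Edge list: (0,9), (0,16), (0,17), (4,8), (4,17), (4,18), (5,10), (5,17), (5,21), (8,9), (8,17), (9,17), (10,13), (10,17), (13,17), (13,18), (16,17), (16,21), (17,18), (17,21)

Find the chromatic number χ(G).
χ(G) = 3

Clique number ω(G) = 3 (lower bound: χ ≥ ω).
The clique on [0, 16, 17] has size 3, forcing χ ≥ 3, and the coloring below uses 3 colors, so χ(G) = 3.
A valid 3-coloring: color 1: [17]; color 2: [0, 8, 10, 18, 21]; color 3: [4, 5, 9, 13, 16].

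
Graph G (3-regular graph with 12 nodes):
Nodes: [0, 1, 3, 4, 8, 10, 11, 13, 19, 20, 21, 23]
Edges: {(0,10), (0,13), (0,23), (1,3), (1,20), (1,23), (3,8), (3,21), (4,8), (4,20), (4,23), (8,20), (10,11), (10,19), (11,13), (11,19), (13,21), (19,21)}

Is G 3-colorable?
Yes, G is 3-colorable

A valid 3-coloring: color 1: [0, 1, 4, 11, 21]; color 2: [3, 10, 13, 20, 23]; color 3: [8, 19].
(χ(G) = 3 ≤ 3.)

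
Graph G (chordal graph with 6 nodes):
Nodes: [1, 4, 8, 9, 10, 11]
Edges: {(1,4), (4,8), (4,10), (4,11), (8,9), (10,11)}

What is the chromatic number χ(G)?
Clique number ω(G) = 3 (lower bound: χ ≥ ω).
The clique on [4, 10, 11] has size 3, forcing χ ≥ 3, and the coloring below uses 3 colors, so χ(G) = 3.
A valid 3-coloring: color 1: [4, 9]; color 2: [1, 8, 10]; color 3: [11].

χ(G) = 3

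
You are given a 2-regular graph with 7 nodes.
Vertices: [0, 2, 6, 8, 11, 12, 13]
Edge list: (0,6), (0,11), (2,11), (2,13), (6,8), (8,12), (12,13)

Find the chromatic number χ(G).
χ(G) = 3

Clique number ω(G) = 2 (lower bound: χ ≥ ω).
Odd cycle [2, 11, 0, 6, 8, 12, 13] needs 3 colors (χ ≥ 3).
The coloring below uses 3 colors, so χ(G) = 3.
A valid 3-coloring: color 1: [2, 6, 12]; color 2: [0, 8, 13]; color 3: [11].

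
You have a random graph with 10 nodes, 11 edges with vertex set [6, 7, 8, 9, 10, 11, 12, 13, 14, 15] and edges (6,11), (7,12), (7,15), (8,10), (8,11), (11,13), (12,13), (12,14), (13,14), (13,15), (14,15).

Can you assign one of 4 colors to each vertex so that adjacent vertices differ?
A valid 4-coloring: color 1: [6, 7, 8, 9, 13]; color 2: [10, 11, 12, 15]; color 3: [14].
(χ(G) = 3 ≤ 4.)

Yes, G is 4-colorable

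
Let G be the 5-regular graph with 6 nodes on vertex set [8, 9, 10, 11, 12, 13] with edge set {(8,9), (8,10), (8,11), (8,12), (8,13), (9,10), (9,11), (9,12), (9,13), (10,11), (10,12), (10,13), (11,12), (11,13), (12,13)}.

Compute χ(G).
Clique number ω(G) = 6 (lower bound: χ ≥ ω).
The clique on [8, 9, 10, 11, 12, 13] has size 6, forcing χ ≥ 6, and the coloring below uses 6 colors, so χ(G) = 6.
A valid 6-coloring: color 1: [10]; color 2: [9]; color 3: [8]; color 4: [13]; color 5: [11]; color 6: [12].

χ(G) = 6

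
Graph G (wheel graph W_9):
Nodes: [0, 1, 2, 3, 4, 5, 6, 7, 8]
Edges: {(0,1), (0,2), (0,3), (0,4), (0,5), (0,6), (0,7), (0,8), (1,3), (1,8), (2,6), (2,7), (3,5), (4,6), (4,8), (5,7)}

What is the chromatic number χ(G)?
Clique number ω(G) = 3 (lower bound: χ ≥ ω).
The clique on [0, 1, 8] has size 3, forcing χ ≥ 3, and the coloring below uses 3 colors, so χ(G) = 3.
A valid 3-coloring: color 1: [0]; color 2: [1, 2, 4, 5]; color 3: [3, 6, 7, 8].

χ(G) = 3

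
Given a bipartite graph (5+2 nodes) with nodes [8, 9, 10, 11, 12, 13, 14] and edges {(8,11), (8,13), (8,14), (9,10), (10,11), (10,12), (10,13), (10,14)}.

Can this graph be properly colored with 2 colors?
Yes, G is 2-colorable

A valid 2-coloring: color 1: [8, 10]; color 2: [9, 11, 12, 13, 14].
(χ(G) = 2 ≤ 2.)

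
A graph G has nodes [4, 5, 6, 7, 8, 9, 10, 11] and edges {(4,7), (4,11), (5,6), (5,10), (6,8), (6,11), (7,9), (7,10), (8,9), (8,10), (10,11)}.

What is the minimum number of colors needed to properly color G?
Clique number ω(G) = 2 (lower bound: χ ≥ ω).
The graph is bipartite (no odd cycle), so 2 colors suffice: χ(G) = 2.
A valid 2-coloring: color 1: [4, 6, 9, 10]; color 2: [5, 7, 8, 11].

χ(G) = 2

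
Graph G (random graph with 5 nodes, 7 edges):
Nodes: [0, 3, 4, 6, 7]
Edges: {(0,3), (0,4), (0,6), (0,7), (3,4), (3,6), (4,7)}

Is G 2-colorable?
No, G is not 2-colorable

The clique on vertices [0, 3, 4] has size 3 > 2, so it alone needs 3 colors.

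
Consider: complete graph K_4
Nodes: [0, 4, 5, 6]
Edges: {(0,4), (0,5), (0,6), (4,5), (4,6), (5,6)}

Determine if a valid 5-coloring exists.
Yes, G is 5-colorable

A valid 5-coloring: color 1: [0]; color 2: [6]; color 3: [4]; color 4: [5].
(χ(G) = 4 ≤ 5.)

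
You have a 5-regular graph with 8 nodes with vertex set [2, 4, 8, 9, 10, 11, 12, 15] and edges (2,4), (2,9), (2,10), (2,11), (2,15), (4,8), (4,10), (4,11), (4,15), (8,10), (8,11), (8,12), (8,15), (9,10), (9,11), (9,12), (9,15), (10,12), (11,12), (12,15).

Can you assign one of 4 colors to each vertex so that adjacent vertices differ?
Yes, G is 4-colorable

A valid 4-coloring: color 1: [4, 9]; color 2: [10, 11, 15]; color 3: [2, 12]; color 4: [8].
(χ(G) = 4 ≤ 4.)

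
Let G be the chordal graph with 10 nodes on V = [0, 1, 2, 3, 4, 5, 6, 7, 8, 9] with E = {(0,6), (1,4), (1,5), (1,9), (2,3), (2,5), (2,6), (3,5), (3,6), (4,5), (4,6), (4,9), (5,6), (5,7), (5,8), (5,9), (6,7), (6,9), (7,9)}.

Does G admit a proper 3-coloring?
The clique on vertices [1, 4, 5, 9] has size 4 > 3, so it alone needs 4 colors.

No, G is not 3-colorable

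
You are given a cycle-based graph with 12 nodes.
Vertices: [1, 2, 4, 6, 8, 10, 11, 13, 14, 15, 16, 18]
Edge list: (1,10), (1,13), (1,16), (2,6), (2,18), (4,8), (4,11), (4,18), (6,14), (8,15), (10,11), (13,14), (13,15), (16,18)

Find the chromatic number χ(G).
χ(G) = 3

Clique number ω(G) = 2 (lower bound: χ ≥ ω).
Odd cycle [16, 18, 2, 6, 14, 13, 1] needs 3 colors (χ ≥ 3).
The coloring below uses 3 colors, so χ(G) = 3.
A valid 3-coloring: color 1: [1, 2, 4, 14, 15]; color 2: [6, 8, 11, 13, 18]; color 3: [10, 16].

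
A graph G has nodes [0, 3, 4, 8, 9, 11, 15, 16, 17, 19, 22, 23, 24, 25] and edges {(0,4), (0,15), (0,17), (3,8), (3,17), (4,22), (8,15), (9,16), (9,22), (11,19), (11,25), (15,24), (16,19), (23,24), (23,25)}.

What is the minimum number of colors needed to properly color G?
Clique number ω(G) = 2 (lower bound: χ ≥ ω).
Odd cycle [8, 3, 17, 0, 15] needs 3 colors (χ ≥ 3).
The coloring below uses 3 colors, so χ(G) = 3.
A valid 3-coloring: color 1: [3, 4, 9, 11, 15, 23]; color 2: [0, 8, 19, 22, 24, 25]; color 3: [16, 17].

χ(G) = 3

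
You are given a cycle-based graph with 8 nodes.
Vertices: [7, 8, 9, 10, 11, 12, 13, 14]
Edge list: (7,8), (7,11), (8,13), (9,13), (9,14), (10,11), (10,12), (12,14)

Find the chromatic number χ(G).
χ(G) = 2

Clique number ω(G) = 2 (lower bound: χ ≥ ω).
The graph is bipartite (no odd cycle), so 2 colors suffice: χ(G) = 2.
A valid 2-coloring: color 1: [8, 9, 11, 12]; color 2: [7, 10, 13, 14].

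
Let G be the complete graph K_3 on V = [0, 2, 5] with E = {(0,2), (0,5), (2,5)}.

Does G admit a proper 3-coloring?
Yes, G is 3-colorable

A valid 3-coloring: color 1: [0]; color 2: [5]; color 3: [2].
(χ(G) = 3 ≤ 3.)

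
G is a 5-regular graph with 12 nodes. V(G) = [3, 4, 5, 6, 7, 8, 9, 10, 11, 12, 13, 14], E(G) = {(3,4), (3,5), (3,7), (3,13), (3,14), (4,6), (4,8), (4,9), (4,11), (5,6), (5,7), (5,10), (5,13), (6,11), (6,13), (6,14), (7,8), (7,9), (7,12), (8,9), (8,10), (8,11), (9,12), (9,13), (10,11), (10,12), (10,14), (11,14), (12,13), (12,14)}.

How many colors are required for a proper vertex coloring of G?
χ(G) = 4

Clique number ω(G) = 3 (lower bound: χ ≥ ω).
Odd cycle [14, 10, 8, 4, 6] needs 3 colors (χ ≥ 3).
Vertex 11 is adjacent to every vertex of [4, 6, 8, 10, 14], which already need 3 colors among themselves, so 11 needs a new color (χ ≥ 4).
The coloring below uses 4 colors, so χ(G) = 4.
A valid 4-coloring: color 1: [4, 7, 10, 13]; color 2: [5, 11, 12]; color 3: [3, 6, 8]; color 4: [9, 14].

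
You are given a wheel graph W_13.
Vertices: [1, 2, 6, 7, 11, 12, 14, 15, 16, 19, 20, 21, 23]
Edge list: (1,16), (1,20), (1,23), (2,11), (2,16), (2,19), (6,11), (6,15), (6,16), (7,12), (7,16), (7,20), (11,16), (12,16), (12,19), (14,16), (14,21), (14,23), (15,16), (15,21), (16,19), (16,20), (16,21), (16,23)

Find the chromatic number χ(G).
χ(G) = 3

Clique number ω(G) = 3 (lower bound: χ ≥ ω).
The clique on [1, 16, 20] has size 3, forcing χ ≥ 3, and the coloring below uses 3 colors, so χ(G) = 3.
A valid 3-coloring: color 1: [16]; color 2: [1, 7, 11, 14, 15, 19]; color 3: [2, 6, 12, 20, 21, 23].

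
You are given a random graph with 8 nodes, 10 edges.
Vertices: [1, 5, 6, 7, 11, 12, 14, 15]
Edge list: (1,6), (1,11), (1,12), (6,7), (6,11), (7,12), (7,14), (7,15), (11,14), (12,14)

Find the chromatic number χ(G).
χ(G) = 3

Clique number ω(G) = 3 (lower bound: χ ≥ ω).
The clique on [1, 6, 11] has size 3, forcing χ ≥ 3, and the coloring below uses 3 colors, so χ(G) = 3.
A valid 3-coloring: color 1: [5, 7, 11]; color 2: [1, 14, 15]; color 3: [6, 12].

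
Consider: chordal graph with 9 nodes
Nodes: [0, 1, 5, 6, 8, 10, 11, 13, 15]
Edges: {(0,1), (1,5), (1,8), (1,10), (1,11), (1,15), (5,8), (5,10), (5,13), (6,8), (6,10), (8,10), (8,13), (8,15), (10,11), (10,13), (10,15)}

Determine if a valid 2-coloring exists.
The clique on vertices [1, 5, 8, 10] has size 4 > 2, so it alone needs 4 colors.

No, G is not 2-colorable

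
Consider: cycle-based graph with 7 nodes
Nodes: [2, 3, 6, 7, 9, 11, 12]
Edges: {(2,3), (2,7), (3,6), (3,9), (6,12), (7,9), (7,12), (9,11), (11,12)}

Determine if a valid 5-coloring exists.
A valid 5-coloring: color 1: [2, 9, 12]; color 2: [3, 7, 11]; color 3: [6].
(χ(G) = 3 ≤ 5.)

Yes, G is 5-colorable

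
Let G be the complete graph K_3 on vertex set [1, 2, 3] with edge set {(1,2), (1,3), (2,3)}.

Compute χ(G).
Clique number ω(G) = 3 (lower bound: χ ≥ ω).
The clique on [1, 2, 3] has size 3, forcing χ ≥ 3, and the coloring below uses 3 colors, so χ(G) = 3.
A valid 3-coloring: color 1: [1]; color 2: [2]; color 3: [3].

χ(G) = 3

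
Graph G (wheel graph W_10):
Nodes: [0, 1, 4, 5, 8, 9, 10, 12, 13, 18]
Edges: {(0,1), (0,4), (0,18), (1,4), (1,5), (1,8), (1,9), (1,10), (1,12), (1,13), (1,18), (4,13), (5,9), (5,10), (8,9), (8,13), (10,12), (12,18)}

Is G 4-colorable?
Yes, G is 4-colorable

A valid 4-coloring: color 1: [1]; color 2: [4, 5, 8, 18]; color 3: [0, 9, 12, 13]; color 4: [10].
(χ(G) = 4 ≤ 4.)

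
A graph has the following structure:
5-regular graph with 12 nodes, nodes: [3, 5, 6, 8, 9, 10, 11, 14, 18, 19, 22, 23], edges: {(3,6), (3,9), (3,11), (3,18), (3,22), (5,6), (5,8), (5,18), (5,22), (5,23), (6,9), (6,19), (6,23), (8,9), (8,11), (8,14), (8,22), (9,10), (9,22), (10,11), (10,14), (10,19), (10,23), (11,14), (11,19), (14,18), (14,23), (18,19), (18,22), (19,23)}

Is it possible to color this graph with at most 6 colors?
Yes, G is 6-colorable

A valid 6-coloring: color 1: [5, 9, 14, 19]; color 2: [6, 10, 22]; color 3: [3, 8, 23]; color 4: [11, 18].
(χ(G) = 4 ≤ 6.)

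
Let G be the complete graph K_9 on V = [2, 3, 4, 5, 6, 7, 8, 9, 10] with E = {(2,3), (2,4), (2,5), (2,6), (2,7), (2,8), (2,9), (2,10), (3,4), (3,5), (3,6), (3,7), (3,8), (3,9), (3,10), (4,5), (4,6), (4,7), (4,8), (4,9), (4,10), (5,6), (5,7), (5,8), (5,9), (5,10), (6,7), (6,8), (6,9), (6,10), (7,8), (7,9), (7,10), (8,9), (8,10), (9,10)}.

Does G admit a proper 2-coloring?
The clique on vertices [2, 3, 4, 5, 6, 7, 8, 9, 10] has size 9 > 2, so it alone needs 9 colors.

No, G is not 2-colorable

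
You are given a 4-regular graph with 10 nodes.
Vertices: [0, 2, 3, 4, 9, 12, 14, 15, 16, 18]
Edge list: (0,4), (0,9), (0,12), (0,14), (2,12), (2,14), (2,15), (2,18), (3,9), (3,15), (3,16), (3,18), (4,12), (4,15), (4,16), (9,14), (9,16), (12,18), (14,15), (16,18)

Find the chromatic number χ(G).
χ(G) = 4

Clique number ω(G) = 3 (lower bound: χ ≥ ω).
Suppose a proper 3-coloring c exists. The clique [0, 4, 12] takes 3 distinct colors; by symmetry let c(0) = 1, c(4) = 2, c(12) = 3.
- Vertex 2: neighbors [12] already have colors [3]; try each remaining color.
- Case c(2) = 1:
  - Vertex 15: neighbors [2, 4] already have colors [1, 2] ⇒ c(15) = 3.
  - Vertex 18: neighbors [2, 12] already have colors [1, 3] ⇒ c(18) = 2.
  - Vertex 3: neighbors [18, 15] already have colors [2, 3] ⇒ c(3) = 1.
  - Vertex 14: neighbors [0, 15] already have colors [1, 3] ⇒ c(14) = 2.
  - Vertex 9: neighbors [0, 14] already have colors [1, 2] ⇒ c(9) = 3.
  - Vertex 16: neighbors [3, 4, 9] already have colors [1, 2, 3] — all 3 colors blocked. Contradiction.
- Case c(2) = 2:
  - Vertex 14: neighbors [0, 2] already have colors [1, 2] ⇒ c(14) = 3.
  - Vertex 9: neighbors [0, 14] already have colors [1, 3] ⇒ c(9) = 2.
  - Vertex 18: neighbors [2, 12] already have colors [2, 3] ⇒ c(18) = 1.
  - Vertex 3: neighbors [18, 9] already have colors [1, 2] ⇒ c(3) = 3.
  - Vertex 16: neighbors [18, 4, 3] already have colors [1, 2, 3] — all 3 colors blocked. Contradiction.
Every case ends in a contradiction, so G has no proper 3-coloring (χ ≥ 4).
The coloring below uses 4 colors, so χ(G) = 4.
A valid 4-coloring: color 1: [12, 14, 16]; color 2: [9, 15, 18]; color 3: [0, 2, 3]; color 4: [4].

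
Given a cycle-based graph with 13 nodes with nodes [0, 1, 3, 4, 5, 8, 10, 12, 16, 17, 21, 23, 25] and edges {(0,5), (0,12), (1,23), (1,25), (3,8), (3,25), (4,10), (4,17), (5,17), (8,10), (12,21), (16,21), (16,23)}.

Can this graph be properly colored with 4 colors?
A valid 4-coloring: color 1: [0, 10, 17, 21, 23, 25]; color 2: [1, 4, 5, 8, 12, 16]; color 3: [3].
(χ(G) = 3 ≤ 4.)

Yes, G is 4-colorable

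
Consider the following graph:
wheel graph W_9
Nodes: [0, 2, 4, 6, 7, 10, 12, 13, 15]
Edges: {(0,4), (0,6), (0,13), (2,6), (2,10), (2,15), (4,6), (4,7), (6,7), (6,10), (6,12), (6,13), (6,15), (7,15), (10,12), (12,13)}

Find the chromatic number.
Clique number ω(G) = 3 (lower bound: χ ≥ ω).
The clique on [0, 4, 6] has size 3, forcing χ ≥ 3, and the coloring below uses 3 colors, so χ(G) = 3.
A valid 3-coloring: color 1: [6]; color 2: [4, 10, 13, 15]; color 3: [0, 2, 7, 12].

χ(G) = 3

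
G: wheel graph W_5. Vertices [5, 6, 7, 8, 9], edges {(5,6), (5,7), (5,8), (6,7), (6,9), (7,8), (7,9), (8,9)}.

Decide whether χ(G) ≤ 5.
Yes, G is 5-colorable

A valid 5-coloring: color 1: [7]; color 2: [6, 8]; color 3: [5, 9].
(χ(G) = 3 ≤ 5.)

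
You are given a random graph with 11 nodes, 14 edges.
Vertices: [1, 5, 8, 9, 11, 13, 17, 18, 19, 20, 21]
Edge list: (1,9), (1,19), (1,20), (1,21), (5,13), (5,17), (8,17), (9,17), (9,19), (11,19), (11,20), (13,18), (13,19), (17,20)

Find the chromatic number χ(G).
Clique number ω(G) = 3 (lower bound: χ ≥ ω).
The clique on [1, 9, 19] has size 3, forcing χ ≥ 3, and the coloring below uses 3 colors, so χ(G) = 3.
A valid 3-coloring: color 1: [1, 11, 13, 17]; color 2: [5, 8, 18, 19, 20, 21]; color 3: [9].

χ(G) = 3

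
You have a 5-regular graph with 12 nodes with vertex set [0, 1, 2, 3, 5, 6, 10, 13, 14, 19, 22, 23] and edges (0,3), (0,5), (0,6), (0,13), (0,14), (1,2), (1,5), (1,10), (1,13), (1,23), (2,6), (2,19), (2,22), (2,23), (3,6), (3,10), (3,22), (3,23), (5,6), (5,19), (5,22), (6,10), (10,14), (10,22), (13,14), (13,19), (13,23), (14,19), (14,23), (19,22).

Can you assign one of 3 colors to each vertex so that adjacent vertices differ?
A valid 3-coloring: color 1: [0, 10, 19, 23]; color 2: [2, 3, 5, 13]; color 3: [1, 6, 14, 22].
(χ(G) = 3 ≤ 3.)

Yes, G is 3-colorable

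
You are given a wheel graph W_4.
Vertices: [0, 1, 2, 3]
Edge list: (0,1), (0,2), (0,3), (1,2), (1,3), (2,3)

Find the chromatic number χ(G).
χ(G) = 4

Clique number ω(G) = 4 (lower bound: χ ≥ ω).
The clique on [0, 1, 2, 3] has size 4, forcing χ ≥ 4, and the coloring below uses 4 colors, so χ(G) = 4.
A valid 4-coloring: color 1: [2]; color 2: [1]; color 3: [3]; color 4: [0].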